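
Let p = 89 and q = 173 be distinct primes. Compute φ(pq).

φ(pq) = (p−1)(q−1) = 88 · 172 = 15136.

15136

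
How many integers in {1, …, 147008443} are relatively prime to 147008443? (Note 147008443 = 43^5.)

143589642

φ(43^5) = 43^4·(43−1) = 3418801·42 = 143589642.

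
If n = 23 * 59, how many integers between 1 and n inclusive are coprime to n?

1276

φ(23) = 23 − 1 = 22.
φ(59) = 59 − 1 = 58.
Multiply: 22 · 58 = 1276.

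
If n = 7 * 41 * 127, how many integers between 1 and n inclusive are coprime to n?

30240

φ(7) = 7 − 1 = 6.
φ(41) = 41 − 1 = 40.
φ(127) = 127 − 1 = 126.
Multiply: 6 · 40 · 126 = 30240.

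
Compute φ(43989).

25200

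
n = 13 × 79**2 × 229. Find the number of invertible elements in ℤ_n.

φ(18579457) = 18579457 · (1 − 1/13) · (1 − 1/79) · (1 − 1/229)
       = 18579457 · 213408/235183 = 16859232.

16859232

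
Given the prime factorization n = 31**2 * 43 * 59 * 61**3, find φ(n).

505791064800

φ(553392615917) = 553392615917 · (1 − 1/31) · (1 − 1/43) · (1 − 1/59) · (1 − 1/61)
       = 553392615917 · 4384800/4797467 = 505791064800.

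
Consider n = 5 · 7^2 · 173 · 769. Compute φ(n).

φ(32594065) = 32594065 · (1 − 1/5) · (1 − 1/7) · (1 − 1/173) · (1 − 1/769)
       = 32594065 · 3170304/4656295 = 22192128.

22192128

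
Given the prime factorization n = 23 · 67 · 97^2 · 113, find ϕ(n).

φ(1638417397) = 1638417397 · (1 − 1/23) · (1 − 1/67) · (1 − 1/97) · (1 − 1/113)
       = 1638417397 · 15611904/16890901 = 1514354688.

1514354688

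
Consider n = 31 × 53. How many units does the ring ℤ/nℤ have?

φ(31) = 31 − 1 = 30.
φ(53) = 53 − 1 = 52.
φ(1643) = 30 × 52 = 1560.

1560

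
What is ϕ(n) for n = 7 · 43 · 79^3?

φ(148404739) = 148404739 · (1 − 1/7) · (1 − 1/43) · (1 − 1/79)
       = 148404739 · 19656/23779 = 122673096.

122673096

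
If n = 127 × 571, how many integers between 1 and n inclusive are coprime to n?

φ(72517) = 72517 · (1 − 1/127) · (1 − 1/571)
       = 72517 · 71820/72517 = 71820.

71820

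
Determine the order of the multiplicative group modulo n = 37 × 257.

9216

φ(9509) = 9509 · (1 − 1/37) · (1 − 1/257)
       = 9509 · 9216/9509 = 9216.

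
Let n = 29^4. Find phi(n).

682892

φ(29^4) = 29^3·(29−1) = 24389·28 = 682892.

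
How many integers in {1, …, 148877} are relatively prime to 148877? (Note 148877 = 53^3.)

φ(53^3) = 53^2·(53−1) = 2809·52 = 146068.

146068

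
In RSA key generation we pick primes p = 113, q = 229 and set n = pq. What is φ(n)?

25536

For distinct primes, φ(pq) = (p−1)(q−1) = 112 × 228 = 25536.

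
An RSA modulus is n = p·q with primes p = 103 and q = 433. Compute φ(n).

44064

φ(44599) = 44599 · (1 − 1/103) · (1 − 1/433)
       = 44599 · 44064/44599 = 44064.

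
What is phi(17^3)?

4624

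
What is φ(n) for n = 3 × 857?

1712

φ(2571) = 2571 · (1 − 1/3) · (1 − 1/857)
       = 2571 · 1712/2571 = 1712.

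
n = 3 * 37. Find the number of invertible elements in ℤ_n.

φ(111) = 111 · (1 − 1/3) · (1 − 1/37)
       = 111 · 72/111 = 72.

72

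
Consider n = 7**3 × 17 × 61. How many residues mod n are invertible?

φ(355691) = 355691 · (1 − 1/7) · (1 − 1/17) · (1 − 1/61)
       = 355691 · 5760/7259 = 282240.

282240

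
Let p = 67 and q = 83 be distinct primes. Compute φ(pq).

φ(67) = 67 − 1 = 66.
φ(83) = 83 − 1 = 82.
Multiply: 66 · 82 = 5412.

5412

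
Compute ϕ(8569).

Prime factorization: 8569 = 11 · 19 · 41.
φ(8569) = 8569 · (1 − 1/11) · (1 − 1/19) · (1 − 1/41)
       = 8569 · 7200/8569 = 7200.

7200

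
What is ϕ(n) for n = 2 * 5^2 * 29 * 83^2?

3811360

φ(2) = 2 − 1 = 1.
φ(5^2) = 5^1·(5−1) = 5·4 = 20.
φ(29) = 29 − 1 = 28.
φ(83^2) = 83^2 − 83^1 = 6889 − 83 = 6806.
φ(9989050) = 1 × 20 × 28 × 6806 = 3811360.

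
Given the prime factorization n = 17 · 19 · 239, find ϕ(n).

φ(77197) = 77197 · (1 − 1/17) · (1 − 1/19) · (1 − 1/239)
       = 77197 · 68544/77197 = 68544.

68544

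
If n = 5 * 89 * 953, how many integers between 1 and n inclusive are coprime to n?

335104

φ(5) = 5 − 1 = 4.
φ(89) = 89 − 1 = 88.
φ(953) = 953 − 1 = 952.
φ(424085) = 4 × 88 × 952 = 335104.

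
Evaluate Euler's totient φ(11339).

Factor 11339: 11339 = 17 × 23 × 29.
φ(11339) = 11339 · (1 − 1/17) · (1 − 1/23) · (1 − 1/29)
       = 11339 · 9856/11339 = 9856.

9856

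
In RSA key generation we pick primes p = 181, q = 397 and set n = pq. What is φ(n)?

71280

For distinct primes, φ(pq) = (p−1)(q−1) = 180 × 396 = 71280.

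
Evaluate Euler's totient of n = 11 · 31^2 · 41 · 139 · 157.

φ(11) = 11 − 1 = 10.
φ(31^2) = 31^1·(31−1) = 31·30 = 930.
φ(41) = 41 − 1 = 40.
φ(139) = 139 − 1 = 138.
φ(157) = 157 − 1 = 156.
φ(9458328253) = 10 × 930 × 40 × 138 × 156 = 8008416000.

8008416000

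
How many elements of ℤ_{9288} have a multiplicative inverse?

3024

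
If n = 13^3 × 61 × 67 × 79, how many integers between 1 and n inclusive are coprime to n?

φ(13^3) = 13^2·(13−1) = 169·12 = 2028.
φ(61) = 61 − 1 = 60.
φ(67) = 67 − 1 = 66.
φ(79) = 79 − 1 = 78.
Since φ is multiplicative, φ(709351981) = 2028 · 60 · 66 · 78 = 626408640.

626408640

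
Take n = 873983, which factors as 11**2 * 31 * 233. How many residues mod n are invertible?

765600

φ(11^2) = 11^1·(11−1) = 11·10 = 110.
φ(31) = 31 − 1 = 30.
φ(233) = 233 − 1 = 232.
Since φ is multiplicative, φ(873983) = 110 · 30 · 232 = 765600.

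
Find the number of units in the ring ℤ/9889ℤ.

8400

First factor: 9889 = 11 × 29 × 31.
φ(9889) = 9889 · (1 − 1/11) · (1 − 1/29) · (1 − 1/31)
       = 9889 · 8400/9889 = 8400.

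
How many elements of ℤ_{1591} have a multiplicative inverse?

First factor: 1591 = 37 · 43.
φ(37) = 37 − 1 = 36.
φ(43) = 43 − 1 = 42.
φ(1591) = 36 × 42 = 1512.

1512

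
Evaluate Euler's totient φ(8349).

8349 = 3 · 11**2 · 23.
φ(8349) = 8349 · (1 − 1/3) · (1 − 1/11) · (1 − 1/23)
       = 8349 · 440/759 = 4840.

4840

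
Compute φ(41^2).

φ(1681) = 1681 · (1 − 1/41)
       = 1681 · 40/41 = 1640.

1640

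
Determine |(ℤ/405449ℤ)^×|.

First factor: 405449 = 11 * 29 * 31 * 41.
φ(11) = 11 − 1 = 10.
φ(29) = 29 − 1 = 28.
φ(31) = 31 − 1 = 30.
φ(41) = 41 − 1 = 40.
Since φ is multiplicative, φ(405449) = 10 · 28 · 30 · 40 = 336000.

336000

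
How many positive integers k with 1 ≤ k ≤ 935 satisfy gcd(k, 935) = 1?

Prime factorization: 935 = 5 · 11 · 17.
φ(5) = 5 − 1 = 4.
φ(11) = 11 − 1 = 10.
φ(17) = 17 − 1 = 16.
Since φ is multiplicative, φ(935) = 4 · 10 · 16 = 640.

640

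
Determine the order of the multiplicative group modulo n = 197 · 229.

44688

φ(45113) = 45113 · (1 − 1/197) · (1 − 1/229)
       = 45113 · 44688/45113 = 44688.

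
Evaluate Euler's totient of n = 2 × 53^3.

146068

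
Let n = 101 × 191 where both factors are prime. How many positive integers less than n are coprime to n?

φ(pq) = (p−1)(q−1) = 100 · 190 = 19000.

19000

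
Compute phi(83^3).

564898

φ(571787) = 571787 · (1 − 1/83)
       = 571787 · 82/83 = 564898.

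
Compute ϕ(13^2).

φ(169) = 169 · (1 − 1/13)
       = 169 · 12/13 = 156.

156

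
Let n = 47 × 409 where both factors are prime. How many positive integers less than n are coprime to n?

18768

φ(47) = 47 − 1 = 46.
φ(409) = 409 − 1 = 408.
φ(19223) = 46 × 408 = 18768.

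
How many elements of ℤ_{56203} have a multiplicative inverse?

Prime factorization: 56203 = 7**2 · 31 · 37.
φ(7^2) = 7^1·(7−1) = 7·6 = 42.
φ(31) = 31 − 1 = 30.
φ(37) = 37 − 1 = 36.
Multiply: 42 · 30 · 36 = 45360.

45360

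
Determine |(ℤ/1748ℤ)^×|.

Prime factorization: 1748 = 2^2 · 19 · 23.
φ(1748) = 1748 · (1 − 1/2) · (1 − 1/19) · (1 − 1/23)
       = 1748 · 396/874 = 792.

792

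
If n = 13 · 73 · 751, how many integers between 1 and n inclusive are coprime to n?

648000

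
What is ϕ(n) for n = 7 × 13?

φ(7) = 7 − 1 = 6.
φ(13) = 13 − 1 = 12.
Since φ is multiplicative, φ(91) = 6 · 12 = 72.

72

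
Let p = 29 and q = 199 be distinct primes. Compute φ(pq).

5544

φ(pq) = (p−1)(q−1) = 28 · 198 = 5544.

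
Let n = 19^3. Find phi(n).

6498

φ(19^3) = 19^2·(19−1) = 361·18 = 6498.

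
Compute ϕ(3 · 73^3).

φ(3) = 3 − 1 = 2.
φ(73^3) = 73^2·(73−1) = 5329·72 = 383688.
φ(1167051) = 2 × 383688 = 767376.

767376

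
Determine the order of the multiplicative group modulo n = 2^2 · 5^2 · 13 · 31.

14400

φ(40300) = 40300 · (1 − 1/2) · (1 − 1/5) · (1 − 1/13) · (1 − 1/31)
       = 40300 · 1440/4030 = 14400.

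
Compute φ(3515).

2592

Factor 3515: 3515 = 5 · 19 · 37.
φ(5) = 5 − 1 = 4.
φ(19) = 19 − 1 = 18.
φ(37) = 37 − 1 = 36.
Since φ is multiplicative, φ(3515) = 4 · 18 · 36 = 2592.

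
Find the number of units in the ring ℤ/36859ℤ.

36859 = 29 × 31 × 41.
φ(36859) = 36859 · (1 − 1/29) · (1 − 1/31) · (1 − 1/41)
       = 36859 · 33600/36859 = 33600.

33600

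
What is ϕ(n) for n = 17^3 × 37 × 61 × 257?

2556887040

φ(17^3) = 17^3 − 17^2 = 4913 − 289 = 4624.
φ(37) = 37 − 1 = 36.
φ(61) = 61 − 1 = 60.
φ(257) = 257 − 1 = 256.
φ(2849780737) = 4624 × 36 × 60 × 256 = 2556887040.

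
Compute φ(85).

Factor 85: 85 = 5 * 17.
φ(5) = 5 − 1 = 4.
φ(17) = 17 − 1 = 16.
Since φ is multiplicative, φ(85) = 4 · 16 = 64.

64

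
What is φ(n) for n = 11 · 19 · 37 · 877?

5676480

φ(11) = 11 − 1 = 10.
φ(19) = 19 − 1 = 18.
φ(37) = 37 − 1 = 36.
φ(877) = 877 − 1 = 876.
Multiply: 10 · 18 · 36 · 876 = 5676480.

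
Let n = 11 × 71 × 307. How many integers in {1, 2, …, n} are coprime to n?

φ(11) = 11 − 1 = 10.
φ(71) = 71 − 1 = 70.
φ(307) = 307 − 1 = 306.
Multiply: 10 · 70 · 306 = 214200.

214200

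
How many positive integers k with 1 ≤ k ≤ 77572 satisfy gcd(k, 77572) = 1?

First factor: 77572 = 2^2 × 11 × 41 × 43.
φ(77572) = 77572 · (1 − 1/2) · (1 − 1/11) · (1 − 1/41) · (1 − 1/43)
       = 77572 · 16800/38786 = 33600.

33600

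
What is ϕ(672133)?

672133 = 7**2 · 11 · 29 · 43.
φ(7^2) = 7^2 − 7^1 = 49 − 7 = 42.
φ(11) = 11 − 1 = 10.
φ(29) = 29 − 1 = 28.
φ(43) = 43 − 1 = 42.
Multiply: 42 · 10 · 28 · 42 = 493920.

493920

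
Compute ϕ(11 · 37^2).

φ(11) = 11 − 1 = 10.
φ(37^2) = 37^1·(37−1) = 37·36 = 1332.
φ(15059) = 10 × 1332 = 13320.

13320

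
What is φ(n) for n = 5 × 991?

φ(4955) = 4955 · (1 − 1/5) · (1 − 1/991)
       = 4955 · 3960/4955 = 3960.

3960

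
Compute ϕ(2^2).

2

φ(4) = 4 · (1 − 1/2)
       = 4 · 1/2 = 2.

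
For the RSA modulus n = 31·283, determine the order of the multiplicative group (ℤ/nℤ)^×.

φ(8773) = 8773 · (1 − 1/31) · (1 − 1/283)
       = 8773 · 8460/8773 = 8460.

8460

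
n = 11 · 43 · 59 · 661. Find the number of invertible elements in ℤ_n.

φ(18446527) = 18446527 · (1 − 1/11) · (1 − 1/43) · (1 − 1/59) · (1 − 1/661)
       = 18446527 · 16077600/18446527 = 16077600.

16077600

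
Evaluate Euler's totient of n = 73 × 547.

φ(73) = 73 − 1 = 72.
φ(547) = 547 − 1 = 546.
Since φ is multiplicative, φ(39931) = 72 · 546 = 39312.

39312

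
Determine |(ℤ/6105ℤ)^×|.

Prime factorization: 6105 = 3 · 5 · 11 · 37.
φ(3) = 3 − 1 = 2.
φ(5) = 5 − 1 = 4.
φ(11) = 11 − 1 = 10.
φ(37) = 37 − 1 = 36.
φ(6105) = 2 × 4 × 10 × 36 = 2880.

2880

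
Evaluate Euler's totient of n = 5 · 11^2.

440

φ(605) = 605 · (1 − 1/5) · (1 − 1/11)
       = 605 · 40/55 = 440.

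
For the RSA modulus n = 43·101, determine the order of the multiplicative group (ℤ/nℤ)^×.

4200

φ(43) = 43 − 1 = 42.
φ(101) = 101 − 1 = 100.
Since φ is multiplicative, φ(4343) = 42 · 100 = 4200.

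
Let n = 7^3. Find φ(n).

φ(343) = 343 · (1 − 1/7)
       = 343 · 6/7 = 294.

294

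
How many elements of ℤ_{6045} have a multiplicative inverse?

2880

6045 = 3 * 5 * 13 * 31.
φ(3) = 3 − 1 = 2.
φ(5) = 5 − 1 = 4.
φ(13) = 13 − 1 = 12.
φ(31) = 31 − 1 = 30.
Since φ is multiplicative, φ(6045) = 2 · 4 · 12 · 30 = 2880.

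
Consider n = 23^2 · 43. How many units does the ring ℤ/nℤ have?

φ(23^2) = 23^2 − 23^1 = 529 − 23 = 506.
φ(43) = 43 − 1 = 42.
Since φ is multiplicative, φ(22747) = 506 · 42 = 21252.

21252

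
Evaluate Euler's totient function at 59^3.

201898

φ(205379) = 205379 · (1 − 1/59)
       = 205379 · 58/59 = 201898.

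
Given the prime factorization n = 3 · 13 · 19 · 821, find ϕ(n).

φ(608361) = 608361 · (1 − 1/3) · (1 − 1/13) · (1 − 1/19) · (1 − 1/821)
       = 608361 · 354240/608361 = 354240.

354240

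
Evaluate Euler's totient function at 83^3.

φ(83^3) = 83^2·(83−1) = 6889·82 = 564898.

564898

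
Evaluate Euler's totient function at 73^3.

φ(73^3) = 73^2·(73−1) = 5329·72 = 383688.

383688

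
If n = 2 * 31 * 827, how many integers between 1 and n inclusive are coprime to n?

24780

φ(51274) = 51274 · (1 − 1/2) · (1 − 1/31) · (1 − 1/827)
       = 51274 · 24780/51274 = 24780.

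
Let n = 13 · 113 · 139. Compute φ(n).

φ(13) = 13 − 1 = 12.
φ(113) = 113 − 1 = 112.
φ(139) = 139 − 1 = 138.
Since φ is multiplicative, φ(204191) = 12 · 112 · 138 = 185472.

185472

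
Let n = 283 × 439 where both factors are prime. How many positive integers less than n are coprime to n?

123516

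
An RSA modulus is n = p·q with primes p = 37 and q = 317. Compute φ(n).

11376

φ(37) = 37 − 1 = 36.
φ(317) = 317 − 1 = 316.
Since φ is multiplicative, φ(11729) = 36 · 316 = 11376.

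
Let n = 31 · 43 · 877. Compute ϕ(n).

φ(31) = 31 − 1 = 30.
φ(43) = 43 − 1 = 42.
φ(877) = 877 − 1 = 876.
Multiply: 30 · 42 · 876 = 1103760.

1103760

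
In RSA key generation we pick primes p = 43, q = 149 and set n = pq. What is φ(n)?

φ(43) = 43 − 1 = 42.
φ(149) = 149 − 1 = 148.
φ(6407) = 42 × 148 = 6216.

6216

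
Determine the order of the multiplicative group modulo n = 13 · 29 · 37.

φ(13949) = 13949 · (1 − 1/13) · (1 − 1/29) · (1 − 1/37)
       = 13949 · 12096/13949 = 12096.

12096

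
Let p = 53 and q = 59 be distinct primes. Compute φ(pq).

3016

φ(n) = (p − 1)(q − 1) = (53−1)(59−1) = 52·58 = 3016.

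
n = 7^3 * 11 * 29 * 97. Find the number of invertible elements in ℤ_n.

7902720

φ(10613449) = 10613449 · (1 − 1/7) · (1 − 1/11) · (1 − 1/29) · (1 − 1/97)
       = 10613449 · 161280/216601 = 7902720.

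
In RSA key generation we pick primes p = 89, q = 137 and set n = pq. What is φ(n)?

11968

φ(pq) = (p−1)(q−1) = 88 · 136 = 11968.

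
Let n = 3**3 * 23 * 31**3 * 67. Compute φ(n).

φ(3^3) = 3^3 − 3^2 = 27 − 9 = 18.
φ(23) = 23 − 1 = 22.
φ(31^3) = 31^2·(31−1) = 961·30 = 28830.
φ(67) = 67 − 1 = 66.
φ(1239514137) = 18 × 22 × 28830 × 66 = 753500880.

753500880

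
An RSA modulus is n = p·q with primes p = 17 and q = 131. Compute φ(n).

φ(n) = (p − 1)(q − 1) = (17−1)(131−1) = 16·130 = 2080.

2080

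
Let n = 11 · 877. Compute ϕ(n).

φ(11) = 11 − 1 = 10.
φ(877) = 877 − 1 = 876.
Since φ is multiplicative, φ(9647) = 10 · 876 = 8760.

8760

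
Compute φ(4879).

Prime factorization: 4879 = 7 × 17 × 41.
φ(4879) = 4879 · (1 − 1/7) · (1 − 1/17) · (1 − 1/41)
       = 4879 · 3840/4879 = 3840.

3840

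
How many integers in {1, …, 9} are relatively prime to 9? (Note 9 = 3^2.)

6

φ(9) = 9 · (1 − 1/3)
       = 9 · 2/3 = 6.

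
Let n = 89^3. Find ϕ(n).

697048

φ(89^3) = 89^2·(89−1) = 7921·88 = 697048.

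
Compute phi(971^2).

941870

φ(942841) = 942841 · (1 − 1/971)
       = 942841 · 970/971 = 941870.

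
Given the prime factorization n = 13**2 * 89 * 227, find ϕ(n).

φ(13^2) = 13^1·(13−1) = 13·12 = 156.
φ(89) = 89 − 1 = 88.
φ(227) = 227 − 1 = 226.
Since φ is multiplicative, φ(3414307) = 156 · 88 · 226 = 3102528.

3102528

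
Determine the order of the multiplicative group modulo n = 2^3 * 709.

2832

φ(5672) = 5672 · (1 − 1/2) · (1 − 1/709)
       = 5672 · 708/1418 = 2832.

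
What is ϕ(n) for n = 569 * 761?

431680

φ(433009) = 433009 · (1 − 1/569) · (1 − 1/761)
       = 433009 · 431680/433009 = 431680.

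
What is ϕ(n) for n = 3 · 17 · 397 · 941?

φ(19052427) = 19052427 · (1 − 1/3) · (1 − 1/17) · (1 − 1/397) · (1 − 1/941)
       = 19052427 · 11911680/19052427 = 11911680.

11911680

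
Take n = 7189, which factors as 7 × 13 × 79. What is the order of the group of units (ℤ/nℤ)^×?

5616

φ(7) = 7 − 1 = 6.
φ(13) = 13 − 1 = 12.
φ(79) = 79 − 1 = 78.
Multiply: 6 · 12 · 78 = 5616.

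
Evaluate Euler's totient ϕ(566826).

First factor: 566826 = 2 · 3 · 13^3 · 43.
φ(566826) = 566826 · (1 − 1/2) · (1 − 1/3) · (1 − 1/13) · (1 − 1/43)
       = 566826 · 1008/3354 = 170352.

170352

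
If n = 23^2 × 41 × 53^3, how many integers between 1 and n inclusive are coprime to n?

2956416320

φ(23^2) = 23^2 − 23^1 = 529 − 23 = 506.
φ(41) = 41 − 1 = 40.
φ(53^3) = 53^3 − 53^2 = 148877 − 2809 = 146068.
φ(3228993253) = 506 × 40 × 146068 = 2956416320.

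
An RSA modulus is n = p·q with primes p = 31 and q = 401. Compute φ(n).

φ(12431) = 12431 · (1 − 1/31) · (1 − 1/401)
       = 12431 · 12000/12431 = 12000.

12000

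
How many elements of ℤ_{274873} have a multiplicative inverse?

Factor 274873: 274873 = 17 × 19 × 23 × 37.
φ(17) = 17 − 1 = 16.
φ(19) = 19 − 1 = 18.
φ(23) = 23 − 1 = 22.
φ(37) = 37 − 1 = 36.
Multiply: 16 · 18 · 22 · 36 = 228096.

228096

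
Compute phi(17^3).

4624

φ(4913) = 4913 · (1 − 1/17)
       = 4913 · 16/17 = 4624.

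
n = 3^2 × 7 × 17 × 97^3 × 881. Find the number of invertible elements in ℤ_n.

457846456320

φ(3^2) = 3^1·(3−1) = 3·2 = 6.
φ(7) = 7 − 1 = 6.
φ(17) = 17 − 1 = 16.
φ(97^3) = 97^3 − 97^2 = 912673 − 9409 = 903264.
φ(881) = 881 − 1 = 880.
φ(861153521823) = 6 × 6 × 16 × 903264 × 880 = 457846456320.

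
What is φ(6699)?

3360

Prime factorization: 6699 = 3 × 7 × 11 × 29.
φ(6699) = 6699 · (1 − 1/3) · (1 − 1/7) · (1 − 1/11) · (1 − 1/29)
       = 6699 · 3360/6699 = 3360.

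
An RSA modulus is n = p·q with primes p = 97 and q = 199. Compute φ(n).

19008

For distinct primes, φ(pq) = (p−1)(q−1) = 96 × 198 = 19008.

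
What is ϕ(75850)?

Factor 75850: 75850 = 2 · 5^2 · 37 · 41.
φ(75850) = 75850 · (1 − 1/2) · (1 − 1/5) · (1 − 1/37) · (1 − 1/41)
       = 75850 · 5760/15170 = 28800.

28800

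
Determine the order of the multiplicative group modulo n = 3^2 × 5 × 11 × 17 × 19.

69120

φ(3^2) = 3^1·(3−1) = 3·2 = 6.
φ(5) = 5 − 1 = 4.
φ(11) = 11 − 1 = 10.
φ(17) = 17 − 1 = 16.
φ(19) = 19 − 1 = 18.
φ(159885) = 6 × 4 × 10 × 16 × 18 = 69120.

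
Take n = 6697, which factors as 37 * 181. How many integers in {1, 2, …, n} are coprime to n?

6480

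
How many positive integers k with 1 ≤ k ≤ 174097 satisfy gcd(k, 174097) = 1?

120960

Factor 174097: 174097 = 7^2 × 11 × 17 × 19.
φ(7^2) = 7^1·(7−1) = 7·6 = 42.
φ(11) = 11 − 1 = 10.
φ(17) = 17 − 1 = 16.
φ(19) = 19 − 1 = 18.
Multiply: 42 · 10 · 16 · 18 = 120960.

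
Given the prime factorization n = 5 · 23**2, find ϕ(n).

2024

φ(2645) = 2645 · (1 − 1/5) · (1 − 1/23)
       = 2645 · 88/115 = 2024.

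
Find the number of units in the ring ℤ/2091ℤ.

2091 = 3 · 17 · 41.
φ(2091) = 2091 · (1 − 1/3) · (1 − 1/17) · (1 − 1/41)
       = 2091 · 1280/2091 = 1280.

1280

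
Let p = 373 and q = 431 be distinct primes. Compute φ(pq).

For distinct primes, φ(pq) = (p−1)(q−1) = 372 × 430 = 159960.

159960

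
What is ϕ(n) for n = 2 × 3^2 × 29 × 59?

9744

φ(30798) = 30798 · (1 − 1/2) · (1 − 1/3) · (1 − 1/29) · (1 − 1/59)
       = 30798 · 3248/10266 = 9744.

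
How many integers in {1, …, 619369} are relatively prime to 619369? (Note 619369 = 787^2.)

618582

φ(619369) = 619369 · (1 − 1/787)
       = 619369 · 786/787 = 618582.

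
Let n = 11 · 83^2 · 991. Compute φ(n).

67379400

φ(75096989) = 75096989 · (1 − 1/11) · (1 − 1/83) · (1 − 1/991)
       = 75096989 · 811800/904783 = 67379400.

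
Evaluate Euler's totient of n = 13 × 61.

720

φ(13) = 13 − 1 = 12.
φ(61) = 61 − 1 = 60.
Multiply: 12 · 60 = 720.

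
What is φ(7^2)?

42

φ(7^2) = 7^2 − 7^1 = 49 − 7 = 42.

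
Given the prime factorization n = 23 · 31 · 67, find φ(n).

43560

φ(23) = 23 − 1 = 22.
φ(31) = 31 − 1 = 30.
φ(67) = 67 − 1 = 66.
Since φ is multiplicative, φ(47771) = 22 · 30 · 66 = 43560.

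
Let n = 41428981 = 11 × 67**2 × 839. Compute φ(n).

φ(11) = 11 − 1 = 10.
φ(67^2) = 67^2 − 67^1 = 4489 − 67 = 4422.
φ(839) = 839 − 1 = 838.
φ(41428981) = 10 × 4422 × 838 = 37056360.

37056360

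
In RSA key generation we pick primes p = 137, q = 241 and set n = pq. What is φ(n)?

32640

For distinct primes, φ(pq) = (p−1)(q−1) = 136 × 240 = 32640.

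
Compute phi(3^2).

6

φ(3^2) = 3^1·(3−1) = 3·2 = 6.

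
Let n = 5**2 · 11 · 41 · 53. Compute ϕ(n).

φ(597575) = 597575 · (1 − 1/5) · (1 − 1/11) · (1 − 1/41) · (1 − 1/53)
       = 597575 · 83200/119515 = 416000.

416000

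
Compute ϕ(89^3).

φ(704969) = 704969 · (1 − 1/89)
       = 704969 · 88/89 = 697048.

697048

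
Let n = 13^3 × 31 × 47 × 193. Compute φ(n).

537338880

φ(13^3) = 13^3 − 13^2 = 2197 − 169 = 2028.
φ(31) = 31 − 1 = 30.
φ(47) = 47 − 1 = 46.
φ(193) = 193 − 1 = 192.
φ(617798597) = 2028 × 30 × 46 × 192 = 537338880.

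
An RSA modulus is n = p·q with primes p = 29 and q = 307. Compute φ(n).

8568

φ(n) = (p − 1)(q − 1) = (29−1)(307−1) = 28·306 = 8568.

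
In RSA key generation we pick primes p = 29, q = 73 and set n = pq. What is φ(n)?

φ(2117) = 2117 · (1 − 1/29) · (1 − 1/73)
       = 2117 · 2016/2117 = 2016.

2016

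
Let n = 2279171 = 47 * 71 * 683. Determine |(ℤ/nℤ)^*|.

φ(47) = 47 − 1 = 46.
φ(71) = 71 − 1 = 70.
φ(683) = 683 − 1 = 682.
φ(2279171) = 46 × 70 × 682 = 2196040.

2196040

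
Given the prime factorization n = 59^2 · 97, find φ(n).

328512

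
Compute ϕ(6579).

Prime factorization: 6579 = 3^2 * 17 * 43.
φ(3^2) = 3^2 − 3^1 = 9 − 3 = 6.
φ(17) = 17 − 1 = 16.
φ(43) = 43 − 1 = 42.
φ(6579) = 6 × 16 × 42 = 4032.

4032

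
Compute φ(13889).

12096

Prime factorization: 13889 = 17 * 19 * 43.
φ(13889) = 13889 · (1 − 1/17) · (1 − 1/19) · (1 − 1/43)
       = 13889 · 12096/13889 = 12096.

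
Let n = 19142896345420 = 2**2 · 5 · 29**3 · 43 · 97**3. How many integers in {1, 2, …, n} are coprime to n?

φ(19142896345420) = 19142896345420 · (1 − 1/2) · (1 − 1/5) · (1 − 1/29) · (1 − 1/43) · (1 − 1/97)
       = 19142896345420 · 451584/1209590 = 7146740385792.

7146740385792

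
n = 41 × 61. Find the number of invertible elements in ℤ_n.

φ(2501) = 2501 · (1 − 1/41) · (1 − 1/61)
       = 2501 · 2400/2501 = 2400.

2400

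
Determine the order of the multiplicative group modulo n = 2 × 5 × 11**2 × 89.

38720

φ(107690) = 107690 · (1 − 1/2) · (1 − 1/5) · (1 − 1/11) · (1 − 1/89)
       = 107690 · 3520/9790 = 38720.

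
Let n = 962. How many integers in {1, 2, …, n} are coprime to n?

432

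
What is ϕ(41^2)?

φ(1681) = 1681 · (1 − 1/41)
       = 1681 · 40/41 = 1640.

1640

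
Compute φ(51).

Factor 51: 51 = 3 * 17.
φ(51) = 51 · (1 − 1/3) · (1 − 1/17)
       = 51 · 32/51 = 32.

32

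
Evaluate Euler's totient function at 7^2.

φ(49) = 49 · (1 − 1/7)
       = 49 · 6/7 = 42.

42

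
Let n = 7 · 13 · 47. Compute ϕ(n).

3312

φ(4277) = 4277 · (1 − 1/7) · (1 − 1/13) · (1 − 1/47)
       = 4277 · 3312/4277 = 3312.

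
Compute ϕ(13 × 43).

φ(559) = 559 · (1 − 1/13) · (1 − 1/43)
       = 559 · 504/559 = 504.

504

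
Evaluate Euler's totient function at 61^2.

3660

φ(61^2) = 61^2 − 61^1 = 3721 − 61 = 3660.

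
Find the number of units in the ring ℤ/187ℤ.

160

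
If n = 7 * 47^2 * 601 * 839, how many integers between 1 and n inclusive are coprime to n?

6522321600

φ(7) = 7 − 1 = 6.
φ(47^2) = 47^1·(47−1) = 47·46 = 2162.
φ(601) = 601 − 1 = 600.
φ(839) = 839 − 1 = 838.
Since φ is multiplicative, φ(7797047657) = 6 · 2162 · 600 · 838 = 6522321600.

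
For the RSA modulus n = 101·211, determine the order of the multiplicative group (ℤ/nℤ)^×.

φ(21311) = 21311 · (1 − 1/101) · (1 − 1/211)
       = 21311 · 21000/21311 = 21000.

21000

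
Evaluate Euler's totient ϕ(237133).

193536

First factor: 237133 = 13 * 17 * 29 * 37.
φ(237133) = 237133 · (1 − 1/13) · (1 − 1/17) · (1 − 1/29) · (1 − 1/37)
       = 237133 · 193536/237133 = 193536.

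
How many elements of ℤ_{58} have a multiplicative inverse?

58 = 2 · 29.
φ(58) = 58 · (1 − 1/2) · (1 − 1/29)
       = 58 · 28/58 = 28.

28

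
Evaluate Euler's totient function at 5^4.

φ(5^4) = 5^4 − 5^3 = 625 − 125 = 500.

500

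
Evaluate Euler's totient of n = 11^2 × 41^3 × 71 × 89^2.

φ(11^2) = 11^1·(11−1) = 11·10 = 110.
φ(41^3) = 41^3 − 41^2 = 68921 − 1681 = 67240.
φ(71) = 71 − 1 = 70.
φ(89^2) = 89^2 − 89^1 = 7921 − 89 = 7832.
Since φ is multiplicative, φ(4690026563431) = 110 · 67240 · 70 · 7832 = 4055002336000.

4055002336000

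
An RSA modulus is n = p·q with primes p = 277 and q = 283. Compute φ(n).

77832

φ(78391) = 78391 · (1 − 1/277) · (1 − 1/283)
       = 78391 · 77832/78391 = 77832.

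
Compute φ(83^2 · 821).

φ(83^2) = 83^2 − 83^1 = 6889 − 83 = 6806.
φ(821) = 821 − 1 = 820.
Multiply: 6806 · 820 = 5580920.

5580920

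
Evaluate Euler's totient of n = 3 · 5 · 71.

φ(3) = 3 − 1 = 2.
φ(5) = 5 − 1 = 4.
φ(71) = 71 − 1 = 70.
φ(1065) = 2 × 4 × 70 = 560.

560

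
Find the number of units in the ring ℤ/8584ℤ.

4032

First factor: 8584 = 2^3 · 29 · 37.
φ(2^3) = 2^3 − 2^2 = 8 − 4 = 4.
φ(29) = 29 − 1 = 28.
φ(37) = 37 − 1 = 36.
Multiply: 4 · 28 · 36 = 4032.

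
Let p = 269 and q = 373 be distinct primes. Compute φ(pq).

φ(n) = (p − 1)(q − 1) = (269−1)(373−1) = 268·372 = 99696.

99696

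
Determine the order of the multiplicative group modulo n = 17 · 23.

φ(391) = 391 · (1 − 1/17) · (1 − 1/23)
       = 391 · 352/391 = 352.

352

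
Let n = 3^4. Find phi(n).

φ(3^4) = 3^4 − 3^3 = 81 − 27 = 54.

54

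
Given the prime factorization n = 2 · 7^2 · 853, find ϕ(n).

35784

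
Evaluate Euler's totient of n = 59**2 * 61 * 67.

13551120

φ(14226847) = 14226847 · (1 − 1/59) · (1 − 1/61) · (1 − 1/67)
       = 14226847 · 229680/241133 = 13551120.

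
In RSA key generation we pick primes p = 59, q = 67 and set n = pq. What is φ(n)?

3828

φ(59) = 59 − 1 = 58.
φ(67) = 67 − 1 = 66.
Multiply: 58 · 66 = 3828.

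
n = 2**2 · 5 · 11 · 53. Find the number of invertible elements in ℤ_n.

φ(11660) = 11660 · (1 − 1/2) · (1 − 1/5) · (1 − 1/11) · (1 − 1/53)
       = 11660 · 2080/5830 = 4160.

4160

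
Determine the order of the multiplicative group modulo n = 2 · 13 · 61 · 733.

527040

φ(1162538) = 1162538 · (1 − 1/2) · (1 − 1/13) · (1 − 1/61) · (1 − 1/733)
       = 1162538 · 527040/1162538 = 527040.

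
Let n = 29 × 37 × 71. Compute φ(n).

70560

φ(76183) = 76183 · (1 − 1/29) · (1 − 1/37) · (1 − 1/71)
       = 76183 · 70560/76183 = 70560.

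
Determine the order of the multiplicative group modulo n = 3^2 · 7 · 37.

φ(2331) = 2331 · (1 − 1/3) · (1 − 1/7) · (1 − 1/37)
       = 2331 · 432/777 = 1296.

1296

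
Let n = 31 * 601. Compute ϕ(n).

18000

φ(31) = 31 − 1 = 30.
φ(601) = 601 − 1 = 600.
Since φ is multiplicative, φ(18631) = 30 · 600 = 18000.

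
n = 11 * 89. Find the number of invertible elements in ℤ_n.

880

φ(979) = 979 · (1 − 1/11) · (1 − 1/89)
       = 979 · 880/979 = 880.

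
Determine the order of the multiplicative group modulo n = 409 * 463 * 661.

124407360

φ(125171587) = 125171587 · (1 − 1/409) · (1 − 1/463) · (1 − 1/661)
       = 125171587 · 124407360/125171587 = 124407360.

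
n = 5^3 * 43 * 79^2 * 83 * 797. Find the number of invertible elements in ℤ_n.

1689265468800

φ(5^3) = 5^2·(5−1) = 25·4 = 100.
φ(43) = 43 − 1 = 42.
φ(79^2) = 79^1·(79−1) = 79·78 = 6162.
φ(83) = 83 − 1 = 82.
φ(797) = 797 − 1 = 796.
Since φ is multiplicative, φ(2219060101625) = 100 · 42 · 6162 · 82 · 796 = 1689265468800.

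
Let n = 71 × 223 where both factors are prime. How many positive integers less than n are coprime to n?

15540

For distinct primes, φ(pq) = (p−1)(q−1) = 70 × 222 = 15540.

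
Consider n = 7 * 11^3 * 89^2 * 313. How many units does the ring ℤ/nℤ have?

17740419840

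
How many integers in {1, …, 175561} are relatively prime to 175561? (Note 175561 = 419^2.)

175142

φ(175561) = 175561 · (1 − 1/419)
       = 175561 · 418/419 = 175142.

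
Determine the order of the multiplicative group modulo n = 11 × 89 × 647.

φ(633413) = 633413 · (1 − 1/11) · (1 − 1/89) · (1 − 1/647)
       = 633413 · 568480/633413 = 568480.

568480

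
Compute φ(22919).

20160

22919 = 13 × 41 × 43.
φ(22919) = 22919 · (1 − 1/13) · (1 − 1/41) · (1 − 1/43)
       = 22919 · 20160/22919 = 20160.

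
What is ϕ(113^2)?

φ(12769) = 12769 · (1 − 1/113)
       = 12769 · 112/113 = 12656.

12656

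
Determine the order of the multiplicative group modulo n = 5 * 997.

3984

φ(4985) = 4985 · (1 − 1/5) · (1 − 1/997)
       = 4985 · 3984/4985 = 3984.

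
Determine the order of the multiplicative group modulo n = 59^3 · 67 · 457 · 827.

5019042143808

φ(59^3) = 59^3 − 59^2 = 205379 − 3481 = 201898.
φ(67) = 67 − 1 = 66.
φ(457) = 457 − 1 = 456.
φ(827) = 827 − 1 = 826.
Multiply: 201898 · 66 · 456 · 826 = 5019042143808.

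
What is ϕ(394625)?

240000

Factor 394625: 394625 = 5^3 * 7 * 11 * 41.
φ(394625) = 394625 · (1 − 1/5) · (1 − 1/7) · (1 − 1/11) · (1 − 1/41)
       = 394625 · 9600/15785 = 240000.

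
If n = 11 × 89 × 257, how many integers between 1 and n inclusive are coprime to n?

225280

φ(251603) = 251603 · (1 − 1/11) · (1 − 1/89) · (1 − 1/257)
       = 251603 · 225280/251603 = 225280.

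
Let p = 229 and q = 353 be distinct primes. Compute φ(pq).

80256

φ(n) = (p − 1)(q − 1) = (229−1)(353−1) = 228·352 = 80256.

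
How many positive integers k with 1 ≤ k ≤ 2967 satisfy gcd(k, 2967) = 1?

1848

2967 = 3 · 23 · 43.
φ(3) = 3 − 1 = 2.
φ(23) = 23 − 1 = 22.
φ(43) = 43 − 1 = 42.
Since φ is multiplicative, φ(2967) = 2 · 22 · 42 = 1848.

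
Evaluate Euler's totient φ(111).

72

111 = 3 · 37.
φ(111) = 111 · (1 − 1/3) · (1 − 1/37)
       = 111 · 72/111 = 72.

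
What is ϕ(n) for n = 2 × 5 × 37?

φ(370) = 370 · (1 − 1/2) · (1 − 1/5) · (1 − 1/37)
       = 370 · 144/370 = 144.

144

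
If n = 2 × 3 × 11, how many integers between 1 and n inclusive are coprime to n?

20

φ(66) = 66 · (1 − 1/2) · (1 − 1/3) · (1 − 1/11)
       = 66 · 20/66 = 20.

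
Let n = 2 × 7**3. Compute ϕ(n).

φ(2) = 2 − 1 = 1.
φ(7^3) = 7^2·(7−1) = 49·6 = 294.
Since φ is multiplicative, φ(686) = 1 · 294 = 294.

294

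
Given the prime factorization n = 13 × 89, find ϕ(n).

φ(1157) = 1157 · (1 − 1/13) · (1 − 1/89)
       = 1157 · 1056/1157 = 1056.

1056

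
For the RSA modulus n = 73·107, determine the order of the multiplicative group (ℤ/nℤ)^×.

7632

φ(7811) = 7811 · (1 − 1/73) · (1 − 1/107)
       = 7811 · 7632/7811 = 7632.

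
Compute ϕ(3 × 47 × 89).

8096

φ(3) = 3 − 1 = 2.
φ(47) = 47 − 1 = 46.
φ(89) = 89 − 1 = 88.
Multiply: 2 · 46 · 88 = 8096.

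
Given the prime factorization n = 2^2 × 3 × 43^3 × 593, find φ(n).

183894144

φ(565771812) = 565771812 · (1 − 1/2) · (1 − 1/3) · (1 − 1/43) · (1 − 1/593)
       = 565771812 · 49728/152994 = 183894144.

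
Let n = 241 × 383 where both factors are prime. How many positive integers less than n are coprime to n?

φ(241) = 241 − 1 = 240.
φ(383) = 383 − 1 = 382.
Multiply: 240 · 382 = 91680.

91680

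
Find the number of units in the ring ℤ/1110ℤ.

Prime factorization: 1110 = 2 · 3 · 5 · 37.
φ(2) = 2 − 1 = 1.
φ(3) = 3 − 1 = 2.
φ(5) = 5 − 1 = 4.
φ(37) = 37 − 1 = 36.
φ(1110) = 1 × 2 × 4 × 36 = 288.

288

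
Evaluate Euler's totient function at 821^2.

673220

φ(674041) = 674041 · (1 − 1/821)
       = 674041 · 820/821 = 673220.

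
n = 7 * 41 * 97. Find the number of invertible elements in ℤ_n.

φ(7) = 7 − 1 = 6.
φ(41) = 41 − 1 = 40.
φ(97) = 97 − 1 = 96.
Since φ is multiplicative, φ(27839) = 6 · 40 · 96 = 23040.

23040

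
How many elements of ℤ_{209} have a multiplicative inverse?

180

Prime factorization: 209 = 11 × 19.
φ(209) = 209 · (1 − 1/11) · (1 − 1/19)
       = 209 · 180/209 = 180.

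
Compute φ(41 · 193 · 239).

φ(41) = 41 − 1 = 40.
φ(193) = 193 − 1 = 192.
φ(239) = 239 − 1 = 238.
Since φ is multiplicative, φ(1891207) = 40 · 192 · 238 = 1827840.

1827840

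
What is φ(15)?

8

Factor 15: 15 = 3 × 5.
φ(3) = 3 − 1 = 2.
φ(5) = 5 − 1 = 4.
φ(15) = 2 × 4 = 8.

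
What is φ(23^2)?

506

φ(529) = 529 · (1 − 1/23)
       = 529 · 22/23 = 506.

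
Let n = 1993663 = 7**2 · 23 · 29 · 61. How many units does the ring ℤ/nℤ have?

1552320

φ(7^2) = 7^1·(7−1) = 7·6 = 42.
φ(23) = 23 − 1 = 22.
φ(29) = 29 − 1 = 28.
φ(61) = 61 − 1 = 60.
Since φ is multiplicative, φ(1993663) = 42 · 22 · 28 · 60 = 1552320.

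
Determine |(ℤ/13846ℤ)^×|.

Prime factorization: 13846 = 2 · 7 · 23 · 43.
φ(2) = 2 − 1 = 1.
φ(7) = 7 − 1 = 6.
φ(23) = 23 − 1 = 22.
φ(43) = 43 − 1 = 42.
Multiply: 1 · 6 · 22 · 42 = 5544.

5544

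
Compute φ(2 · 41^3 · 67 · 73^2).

φ(2) = 2 − 1 = 1.
φ(41^3) = 41^3 − 41^2 = 68921 − 1681 = 67240.
φ(67) = 67 − 1 = 66.
φ(73^2) = 73^1·(73−1) = 73·72 = 5256.
Since φ is multiplicative, φ(49215521206) = 1 · 67240 · 66 · 5256 = 23325287040.

23325287040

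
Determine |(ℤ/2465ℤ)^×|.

1792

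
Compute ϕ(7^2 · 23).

924

φ(7^2) = 7^1·(7−1) = 7·6 = 42.
φ(23) = 23 − 1 = 22.
φ(1127) = 42 × 22 = 924.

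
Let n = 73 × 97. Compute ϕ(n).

φ(73) = 73 − 1 = 72.
φ(97) = 97 − 1 = 96.
φ(7081) = 72 × 96 = 6912.

6912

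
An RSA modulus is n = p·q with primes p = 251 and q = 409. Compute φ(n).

φ(102659) = 102659 · (1 − 1/251) · (1 − 1/409)
       = 102659 · 102000/102659 = 102000.

102000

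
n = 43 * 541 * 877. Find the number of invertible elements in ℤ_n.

φ(20401651) = 20401651 · (1 − 1/43) · (1 − 1/541) · (1 − 1/877)
       = 20401651 · 19867680/20401651 = 19867680.

19867680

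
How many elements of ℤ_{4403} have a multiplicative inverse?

4403 = 7 × 17 × 37.
φ(4403) = 4403 · (1 − 1/7) · (1 − 1/17) · (1 − 1/37)
       = 4403 · 3456/4403 = 3456.

3456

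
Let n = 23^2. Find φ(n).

506

φ(23^2) = 23^1·(23−1) = 23·22 = 506.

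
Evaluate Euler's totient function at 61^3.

223260

φ(226981) = 226981 · (1 − 1/61)
       = 226981 · 60/61 = 223260.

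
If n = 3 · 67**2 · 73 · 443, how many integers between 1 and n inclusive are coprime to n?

281451456

φ(3) = 3 − 1 = 2.
φ(67^2) = 67^1·(67−1) = 67·66 = 4422.
φ(73) = 73 − 1 = 72.
φ(443) = 443 − 1 = 442.
Multiply: 2 · 4422 · 72 · 442 = 281451456.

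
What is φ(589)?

First factor: 589 = 19 × 31.
φ(19) = 19 − 1 = 18.
φ(31) = 31 − 1 = 30.
Since φ is multiplicative, φ(589) = 18 · 30 = 540.

540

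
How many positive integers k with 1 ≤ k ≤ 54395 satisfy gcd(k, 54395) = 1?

36960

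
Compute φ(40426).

First factor: 40426 = 2 · 17 · 29 · 41.
φ(2) = 2 − 1 = 1.
φ(17) = 17 − 1 = 16.
φ(29) = 29 − 1 = 28.
φ(41) = 41 − 1 = 40.
φ(40426) = 1 × 16 × 28 × 40 = 17920.

17920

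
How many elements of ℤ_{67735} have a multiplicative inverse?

Factor 67735: 67735 = 5 × 19 × 23 × 31.
φ(67735) = 67735 · (1 − 1/5) · (1 − 1/19) · (1 − 1/23) · (1 − 1/31)
       = 67735 · 47520/67735 = 47520.

47520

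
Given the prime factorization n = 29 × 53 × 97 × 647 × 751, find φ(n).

67721472000

φ(72441897833) = 72441897833 · (1 − 1/29) · (1 − 1/53) · (1 − 1/97) · (1 − 1/647) · (1 − 1/751)
       = 72441897833 · 67721472000/72441897833 = 67721472000.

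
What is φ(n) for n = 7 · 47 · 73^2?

φ(7) = 7 − 1 = 6.
φ(47) = 47 − 1 = 46.
φ(73^2) = 73^2 − 73^1 = 5329 − 73 = 5256.
Since φ is multiplicative, φ(1753241) = 6 · 46 · 5256 = 1450656.

1450656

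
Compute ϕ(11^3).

1210

φ(11^3) = 11^2·(11−1) = 121·10 = 1210.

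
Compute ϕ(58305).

58305 = 3 * 5 * 13^2 * 23.
φ(3) = 3 − 1 = 2.
φ(5) = 5 − 1 = 4.
φ(13^2) = 13^1·(13−1) = 13·12 = 156.
φ(23) = 23 − 1 = 22.
φ(58305) = 2 × 4 × 156 × 22 = 27456.

27456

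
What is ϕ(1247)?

1176

1247 = 29 × 43.
φ(29) = 29 − 1 = 28.
φ(43) = 43 − 1 = 42.
Since φ is multiplicative, φ(1247) = 28 · 42 = 1176.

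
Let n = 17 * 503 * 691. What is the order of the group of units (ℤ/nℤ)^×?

5542080

φ(5908741) = 5908741 · (1 − 1/17) · (1 − 1/503) · (1 − 1/691)
       = 5908741 · 5542080/5908741 = 5542080.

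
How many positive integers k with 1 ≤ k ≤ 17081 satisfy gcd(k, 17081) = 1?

Factor 17081: 17081 = 19 · 29 · 31.
φ(19) = 19 − 1 = 18.
φ(29) = 29 − 1 = 28.
φ(31) = 31 − 1 = 30.
Since φ is multiplicative, φ(17081) = 18 · 28 · 30 = 15120.

15120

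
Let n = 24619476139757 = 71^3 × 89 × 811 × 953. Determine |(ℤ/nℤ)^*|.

23945250067200

φ(71^3) = 71^2·(71−1) = 5041·70 = 352870.
φ(89) = 89 − 1 = 88.
φ(811) = 811 − 1 = 810.
φ(953) = 953 − 1 = 952.
φ(24619476139757) = 352870 × 88 × 810 × 952 = 23945250067200.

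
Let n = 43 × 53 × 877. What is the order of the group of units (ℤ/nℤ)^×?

φ(43) = 43 − 1 = 42.
φ(53) = 53 − 1 = 52.
φ(877) = 877 − 1 = 876.
φ(1998683) = 42 × 52 × 876 = 1913184.

1913184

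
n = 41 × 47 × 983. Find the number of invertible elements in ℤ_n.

1806880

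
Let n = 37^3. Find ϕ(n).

49284

φ(37^3) = 37^3 − 37^2 = 50653 − 1369 = 49284.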